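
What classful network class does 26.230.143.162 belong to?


First octet: 26
Binary: 00011010
0xxxxxxx -> Class A (1-126)
Class A, default mask 255.0.0.0 (/8)


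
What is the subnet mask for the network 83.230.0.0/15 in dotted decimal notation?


/15 means 15 network bits, 17 host bits
Binary: 11111111111111100000000000000000
Mask: 255.254.0.0


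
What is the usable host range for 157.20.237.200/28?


Network: 157.20.237.192
Broadcast: 157.20.237.207
First usable = network + 1
Last usable = broadcast - 1
Range: 157.20.237.193 to 157.20.237.206


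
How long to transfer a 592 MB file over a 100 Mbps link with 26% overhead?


Effective throughput = 100 * (1 - 26/100) = 74 Mbps
File size in Mb = 592 * 8 = 4736 Mb
Time = 4736 / 74
Time = 64 seconds


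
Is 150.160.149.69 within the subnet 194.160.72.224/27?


Subnet network: 194.160.72.224
Test IP AND mask: 150.160.149.64
No, 150.160.149.69 is not in 194.160.72.224/27


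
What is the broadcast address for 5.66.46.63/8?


Network: 5.0.0.0/8
Host bits = 24
Set all host bits to 1:
Broadcast: 5.255.255.255


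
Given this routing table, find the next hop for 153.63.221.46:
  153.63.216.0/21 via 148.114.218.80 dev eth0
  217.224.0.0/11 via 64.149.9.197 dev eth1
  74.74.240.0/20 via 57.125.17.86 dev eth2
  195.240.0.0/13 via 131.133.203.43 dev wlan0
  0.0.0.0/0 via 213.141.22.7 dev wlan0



Longest prefix match for 153.63.221.46:
  /21 153.63.216.0: MATCH
  /11 217.224.0.0: no
  /20 74.74.240.0: no
  /13 195.240.0.0: no
  /0 0.0.0.0: MATCH
Selected: next-hop 148.114.218.80 via eth0 (matched /21)


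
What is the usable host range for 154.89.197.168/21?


Network: 154.89.192.0
Broadcast: 154.89.199.255
First usable = network + 1
Last usable = broadcast - 1
Range: 154.89.192.1 to 154.89.199.254


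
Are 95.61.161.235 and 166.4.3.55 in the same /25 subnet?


Mask: 255.255.255.128
95.61.161.235 AND mask = 95.61.161.128
166.4.3.55 AND mask = 166.4.3.0
No, different subnets (95.61.161.128 vs 166.4.3.0)


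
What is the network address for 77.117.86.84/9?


IP:   01001101.01110101.01010110.01010100
Mask: 11111111.10000000.00000000.00000000
AND operation:
Net:  01001101.00000000.00000000.00000000
Network: 77.0.0.0/9


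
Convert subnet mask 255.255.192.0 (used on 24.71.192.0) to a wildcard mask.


Subnet mask: 255.255.192.0
Wildcard = 255.255.255.255 - subnet mask
255 - 255 = 0
255 - 255 = 0
255 - 192 = 63
255 - 0 = 255
Wildcard: 0.0.63.255


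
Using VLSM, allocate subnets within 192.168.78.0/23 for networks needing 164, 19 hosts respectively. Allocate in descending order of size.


164 hosts -> /24 (254 usable): 192.168.78.0/24
19 hosts -> /27 (30 usable): 192.168.79.0/27
Allocation: 192.168.78.0/24 (164 hosts, 254 usable); 192.168.79.0/27 (19 hosts, 30 usable)


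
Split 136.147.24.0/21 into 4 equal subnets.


New prefix = 21 + 2 = 23
Each subnet has 512 addresses
  136.147.24.0/23
  136.147.26.0/23
  136.147.28.0/23
  136.147.30.0/23
Subnets: 136.147.24.0/23, 136.147.26.0/23, 136.147.28.0/23, 136.147.30.0/23


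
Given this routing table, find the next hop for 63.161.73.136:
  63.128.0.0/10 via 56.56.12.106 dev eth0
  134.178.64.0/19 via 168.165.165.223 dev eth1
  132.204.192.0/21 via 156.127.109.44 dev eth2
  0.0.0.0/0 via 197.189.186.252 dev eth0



Longest prefix match for 63.161.73.136:
  /10 63.128.0.0: MATCH
  /19 134.178.64.0: no
  /21 132.204.192.0: no
  /0 0.0.0.0: MATCH
Selected: next-hop 56.56.12.106 via eth0 (matched /10)


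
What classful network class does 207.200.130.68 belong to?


First octet: 207
Binary: 11001111
110xxxxx -> Class C (192-223)
Class C, default mask 255.255.255.0 (/24)


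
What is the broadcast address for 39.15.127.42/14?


Network: 39.12.0.0/14
Host bits = 18
Set all host bits to 1:
Broadcast: 39.15.255.255


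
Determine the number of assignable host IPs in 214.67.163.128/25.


Host bits = 32 - 25 = 7
Total addresses = 2^7 = 128
Usable = total - 2 (network and broadcast)
Usable hosts: 126


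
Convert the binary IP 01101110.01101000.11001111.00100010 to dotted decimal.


01101110 = 110
01101000 = 104
11001111 = 207
00100010 = 34
IP: 110.104.207.34


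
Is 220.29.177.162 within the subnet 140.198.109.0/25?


Subnet network: 140.198.109.0
Test IP AND mask: 220.29.177.128
No, 220.29.177.162 is not in 140.198.109.0/25


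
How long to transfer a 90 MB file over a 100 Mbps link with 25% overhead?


Effective throughput = 100 * (1 - 25/100) = 75 Mbps
File size in Mb = 90 * 8 = 720 Mb
Time = 720 / 75
Time = 9.6 seconds


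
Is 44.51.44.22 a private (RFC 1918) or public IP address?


RFC 1918 private ranges:
  10.0.0.0/8 (10.0.0.0 - 10.255.255.255)
  172.16.0.0/12 (172.16.0.0 - 172.31.255.255)
  192.168.0.0/16 (192.168.0.0 - 192.168.255.255)
Public (not in any RFC 1918 range)


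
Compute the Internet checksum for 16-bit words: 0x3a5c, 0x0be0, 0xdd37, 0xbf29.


Sum all words (with carry folding):
+ 0x3a5c = 0x3a5c
+ 0x0be0 = 0x463c
+ 0xdd37 = 0x2374
+ 0xbf29 = 0xe29d
One's complement: ~0xe29d
Checksum = 0x1d62


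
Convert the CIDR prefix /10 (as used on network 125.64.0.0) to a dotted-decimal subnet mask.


/10 means 10 network bits, 22 host bits
Binary: 11111111110000000000000000000000
Mask: 255.192.0.0


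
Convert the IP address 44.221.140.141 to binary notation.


44 = 00101100
221 = 11011101
140 = 10001100
141 = 10001101
Binary: 00101100.11011101.10001100.10001101


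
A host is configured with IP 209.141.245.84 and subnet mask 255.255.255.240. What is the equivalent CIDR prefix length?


Binary: 11111111.11111111.11111111.11110000
Count leading 1s
Prefix: /28


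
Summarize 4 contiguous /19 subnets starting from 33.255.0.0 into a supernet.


Original prefix: /19
Number of subnets: 4 = 2^2
New prefix = 19 - 2 = 17
Supernet: 33.255.0.0/17


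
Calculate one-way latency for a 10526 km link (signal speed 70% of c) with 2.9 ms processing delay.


Speed = 0.7 * 3e5 km/s = 210000 km/s
Propagation delay = 10526 / 210000 = 0.0501 s = 50.1238 ms
Processing delay = 2.9 ms
Total one-way latency = 53.0238 ms


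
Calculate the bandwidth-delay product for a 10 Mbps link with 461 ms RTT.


BDP = bandwidth * RTT
= 10 Mbps * 461 ms
= 10 * 1e6 * 461 / 1000 bits
= 4610000 bits
= 576250 bytes
= 562.7441 KB
BDP = 4610000 bits (576250 bytes)


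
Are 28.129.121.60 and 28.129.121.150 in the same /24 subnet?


Mask: 255.255.255.0
28.129.121.60 AND mask = 28.129.121.0
28.129.121.150 AND mask = 28.129.121.0
Yes, same subnet (28.129.121.0)


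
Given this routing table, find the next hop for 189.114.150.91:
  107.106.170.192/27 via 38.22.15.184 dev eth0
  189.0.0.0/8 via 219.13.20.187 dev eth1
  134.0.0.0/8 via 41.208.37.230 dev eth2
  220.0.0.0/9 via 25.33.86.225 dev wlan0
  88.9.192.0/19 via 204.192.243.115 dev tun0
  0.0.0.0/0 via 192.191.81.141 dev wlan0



Longest prefix match for 189.114.150.91:
  /27 107.106.170.192: no
  /8 189.0.0.0: MATCH
  /8 134.0.0.0: no
  /9 220.0.0.0: no
  /19 88.9.192.0: no
  /0 0.0.0.0: MATCH
Selected: next-hop 219.13.20.187 via eth1 (matched /8)


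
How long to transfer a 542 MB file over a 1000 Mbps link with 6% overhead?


Effective throughput = 1000 * (1 - 6/100) = 940 Mbps
File size in Mb = 542 * 8 = 4336 Mb
Time = 4336 / 940
Time = 4.6128 seconds


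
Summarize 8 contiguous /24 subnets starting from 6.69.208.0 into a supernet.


Original prefix: /24
Number of subnets: 8 = 2^3
New prefix = 24 - 3 = 21
Supernet: 6.69.208.0/21


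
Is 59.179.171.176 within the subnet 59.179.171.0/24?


Subnet network: 59.179.171.0
Test IP AND mask: 59.179.171.0
Yes, 59.179.171.176 is in 59.179.171.0/24


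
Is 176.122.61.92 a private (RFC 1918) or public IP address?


RFC 1918 private ranges:
  10.0.0.0/8 (10.0.0.0 - 10.255.255.255)
  172.16.0.0/12 (172.16.0.0 - 172.31.255.255)
  192.168.0.0/16 (192.168.0.0 - 192.168.255.255)
Public (not in any RFC 1918 range)


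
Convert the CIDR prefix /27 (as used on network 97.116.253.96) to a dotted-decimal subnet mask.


/27 means 27 network bits, 5 host bits
Binary: 11111111111111111111111111100000
Mask: 255.255.255.224


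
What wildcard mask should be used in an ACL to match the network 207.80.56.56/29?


Subnet mask: 255.255.255.248
Wildcard = 255.255.255.255 - subnet mask
255 - 255 = 0
255 - 255 = 0
255 - 255 = 0
255 - 248 = 7
Wildcard: 0.0.0.7


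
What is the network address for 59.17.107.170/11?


IP:   00111011.00010001.01101011.10101010
Mask: 11111111.11100000.00000000.00000000
AND operation:
Net:  00111011.00000000.00000000.00000000
Network: 59.0.0.0/11


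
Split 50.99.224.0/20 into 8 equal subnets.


New prefix = 20 + 3 = 23
Each subnet has 512 addresses
  50.99.224.0/23
  50.99.226.0/23
  50.99.228.0/23
  50.99.230.0/23
  50.99.232.0/23
  50.99.234.0/23
  50.99.236.0/23
  50.99.238.0/23
Subnets: 50.99.224.0/23, 50.99.226.0/23, 50.99.228.0/23, 50.99.230.0/23, 50.99.232.0/23, 50.99.234.0/23, 50.99.236.0/23, 50.99.238.0/23


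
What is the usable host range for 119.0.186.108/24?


Network: 119.0.186.0
Broadcast: 119.0.186.255
First usable = network + 1
Last usable = broadcast - 1
Range: 119.0.186.1 to 119.0.186.254


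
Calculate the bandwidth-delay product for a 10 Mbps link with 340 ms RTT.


BDP = bandwidth * RTT
= 10 Mbps * 340 ms
= 10 * 1e6 * 340 / 1000 bits
= 3400000 bits
= 425000 bytes
= 415.0391 KB
BDP = 3400000 bits (425000 bytes)


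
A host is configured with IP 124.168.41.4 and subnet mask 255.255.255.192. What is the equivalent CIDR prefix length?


Binary: 11111111.11111111.11111111.11000000
Count leading 1s
Prefix: /26


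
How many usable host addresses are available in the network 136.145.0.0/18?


Host bits = 32 - 18 = 14
Total addresses = 2^14 = 16384
Usable = total - 2 (network and broadcast)
Usable hosts: 16382


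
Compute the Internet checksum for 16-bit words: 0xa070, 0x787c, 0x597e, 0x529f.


Sum all words (with carry folding):
+ 0xa070 = 0xa070
+ 0x787c = 0x18ed
+ 0x597e = 0x726b
+ 0x529f = 0xc50a
One's complement: ~0xc50a
Checksum = 0x3af5


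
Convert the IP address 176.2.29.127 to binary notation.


176 = 10110000
2 = 00000010
29 = 00011101
127 = 01111111
Binary: 10110000.00000010.00011101.01111111


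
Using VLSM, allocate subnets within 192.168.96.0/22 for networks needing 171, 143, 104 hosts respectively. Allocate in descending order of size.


171 hosts -> /24 (254 usable): 192.168.96.0/24
143 hosts -> /24 (254 usable): 192.168.97.0/24
104 hosts -> /25 (126 usable): 192.168.98.0/25
Allocation: 192.168.96.0/24 (171 hosts, 254 usable); 192.168.97.0/24 (143 hosts, 254 usable); 192.168.98.0/25 (104 hosts, 126 usable)


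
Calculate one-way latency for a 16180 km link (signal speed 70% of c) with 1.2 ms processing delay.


Speed = 0.7 * 3e5 km/s = 210000 km/s
Propagation delay = 16180 / 210000 = 0.077 s = 77.0476 ms
Processing delay = 1.2 ms
Total one-way latency = 78.2476 ms


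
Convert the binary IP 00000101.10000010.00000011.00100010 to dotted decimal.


00000101 = 5
10000010 = 130
00000011 = 3
00100010 = 34
IP: 5.130.3.34


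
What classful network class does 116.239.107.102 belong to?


First octet: 116
Binary: 01110100
0xxxxxxx -> Class A (1-126)
Class A, default mask 255.0.0.0 (/8)


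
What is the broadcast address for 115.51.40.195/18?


Network: 115.51.0.0/18
Host bits = 14
Set all host bits to 1:
Broadcast: 115.51.63.255


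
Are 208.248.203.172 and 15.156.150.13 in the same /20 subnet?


Mask: 255.255.240.0
208.248.203.172 AND mask = 208.248.192.0
15.156.150.13 AND mask = 15.156.144.0
No, different subnets (208.248.192.0 vs 15.156.144.0)


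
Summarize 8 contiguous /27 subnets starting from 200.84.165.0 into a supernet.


Original prefix: /27
Number of subnets: 8 = 2^3
New prefix = 27 - 3 = 24
Supernet: 200.84.165.0/24


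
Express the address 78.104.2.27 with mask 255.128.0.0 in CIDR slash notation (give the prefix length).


Binary: 11111111.10000000.00000000.00000000
Count leading 1s
Prefix: /9


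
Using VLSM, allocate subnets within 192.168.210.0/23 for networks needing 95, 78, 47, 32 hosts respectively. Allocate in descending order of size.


95 hosts -> /25 (126 usable): 192.168.210.0/25
78 hosts -> /25 (126 usable): 192.168.210.128/25
47 hosts -> /26 (62 usable): 192.168.211.0/26
32 hosts -> /26 (62 usable): 192.168.211.64/26
Allocation: 192.168.210.0/25 (95 hosts, 126 usable); 192.168.210.128/25 (78 hosts, 126 usable); 192.168.211.0/26 (47 hosts, 62 usable); 192.168.211.64/26 (32 hosts, 62 usable)


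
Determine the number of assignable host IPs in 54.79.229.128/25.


Host bits = 32 - 25 = 7
Total addresses = 2^7 = 128
Usable = total - 2 (network and broadcast)
Usable hosts: 126


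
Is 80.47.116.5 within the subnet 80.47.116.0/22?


Subnet network: 80.47.116.0
Test IP AND mask: 80.47.116.0
Yes, 80.47.116.5 is in 80.47.116.0/22


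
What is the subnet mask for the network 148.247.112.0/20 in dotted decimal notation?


/20 means 20 network bits, 12 host bits
Binary: 11111111111111111111000000000000
Mask: 255.255.240.0


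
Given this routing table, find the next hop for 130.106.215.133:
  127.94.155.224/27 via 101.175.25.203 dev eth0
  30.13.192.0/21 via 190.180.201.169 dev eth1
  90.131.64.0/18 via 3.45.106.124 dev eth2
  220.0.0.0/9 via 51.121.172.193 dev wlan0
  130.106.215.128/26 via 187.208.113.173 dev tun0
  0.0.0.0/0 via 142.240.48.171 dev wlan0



Longest prefix match for 130.106.215.133:
  /27 127.94.155.224: no
  /21 30.13.192.0: no
  /18 90.131.64.0: no
  /9 220.0.0.0: no
  /26 130.106.215.128: MATCH
  /0 0.0.0.0: MATCH
Selected: next-hop 187.208.113.173 via tun0 (matched /26)


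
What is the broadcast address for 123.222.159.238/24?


Network: 123.222.159.0/24
Host bits = 8
Set all host bits to 1:
Broadcast: 123.222.159.255


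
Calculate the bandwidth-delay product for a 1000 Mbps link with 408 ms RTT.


BDP = bandwidth * RTT
= 1000 Mbps * 408 ms
= 1000 * 1e6 * 408 / 1000 bits
= 408000000 bits
= 51000000 bytes
= 49804.6875 KB
BDP = 408000000 bits (51000000 bytes)


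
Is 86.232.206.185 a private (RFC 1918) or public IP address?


RFC 1918 private ranges:
  10.0.0.0/8 (10.0.0.0 - 10.255.255.255)
  172.16.0.0/12 (172.16.0.0 - 172.31.255.255)
  192.168.0.0/16 (192.168.0.0 - 192.168.255.255)
Public (not in any RFC 1918 range)


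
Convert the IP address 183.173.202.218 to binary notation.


183 = 10110111
173 = 10101101
202 = 11001010
218 = 11011010
Binary: 10110111.10101101.11001010.11011010


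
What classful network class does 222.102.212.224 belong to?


First octet: 222
Binary: 11011110
110xxxxx -> Class C (192-223)
Class C, default mask 255.255.255.0 (/24)


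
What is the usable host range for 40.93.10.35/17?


Network: 40.93.0.0
Broadcast: 40.93.127.255
First usable = network + 1
Last usable = broadcast - 1
Range: 40.93.0.1 to 40.93.127.254


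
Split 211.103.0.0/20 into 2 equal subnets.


New prefix = 20 + 1 = 21
Each subnet has 2048 addresses
  211.103.0.0/21
  211.103.8.0/21
Subnets: 211.103.0.0/21, 211.103.8.0/21


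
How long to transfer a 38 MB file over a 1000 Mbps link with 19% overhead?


Effective throughput = 1000 * (1 - 19/100) = 810 Mbps
File size in Mb = 38 * 8 = 304 Mb
Time = 304 / 810
Time = 0.3753 seconds


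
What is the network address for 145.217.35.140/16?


IP:   10010001.11011001.00100011.10001100
Mask: 11111111.11111111.00000000.00000000
AND operation:
Net:  10010001.11011001.00000000.00000000
Network: 145.217.0.0/16


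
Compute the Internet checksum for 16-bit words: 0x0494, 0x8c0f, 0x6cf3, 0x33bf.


Sum all words (with carry folding):
+ 0x0494 = 0x0494
+ 0x8c0f = 0x90a3
+ 0x6cf3 = 0xfd96
+ 0x33bf = 0x3156
One's complement: ~0x3156
Checksum = 0xcea9


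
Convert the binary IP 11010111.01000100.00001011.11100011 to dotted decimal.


11010111 = 215
01000100 = 68
00001011 = 11
11100011 = 227
IP: 215.68.11.227


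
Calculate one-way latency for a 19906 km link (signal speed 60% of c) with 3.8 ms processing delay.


Speed = 0.6 * 3e5 km/s = 180000 km/s
Propagation delay = 19906 / 180000 = 0.1106 s = 110.5889 ms
Processing delay = 3.8 ms
Total one-way latency = 114.3889 ms


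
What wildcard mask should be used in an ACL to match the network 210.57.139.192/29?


Subnet mask: 255.255.255.248
Wildcard = 255.255.255.255 - subnet mask
255 - 255 = 0
255 - 255 = 0
255 - 255 = 0
255 - 248 = 7
Wildcard: 0.0.0.7


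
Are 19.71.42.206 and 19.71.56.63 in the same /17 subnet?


Mask: 255.255.128.0
19.71.42.206 AND mask = 19.71.0.0
19.71.56.63 AND mask = 19.71.0.0
Yes, same subnet (19.71.0.0)


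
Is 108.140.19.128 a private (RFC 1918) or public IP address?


RFC 1918 private ranges:
  10.0.0.0/8 (10.0.0.0 - 10.255.255.255)
  172.16.0.0/12 (172.16.0.0 - 172.31.255.255)
  192.168.0.0/16 (192.168.0.0 - 192.168.255.255)
Public (not in any RFC 1918 range)


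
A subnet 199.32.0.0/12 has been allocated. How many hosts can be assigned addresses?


Host bits = 32 - 12 = 20
Total addresses = 2^20 = 1048576
Usable = total - 2 (network and broadcast)
Usable hosts: 1048574


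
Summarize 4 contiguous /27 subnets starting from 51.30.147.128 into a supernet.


Original prefix: /27
Number of subnets: 4 = 2^2
New prefix = 27 - 2 = 25
Supernet: 51.30.147.128/25


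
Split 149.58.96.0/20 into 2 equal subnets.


New prefix = 20 + 1 = 21
Each subnet has 2048 addresses
  149.58.96.0/21
  149.58.104.0/21
Subnets: 149.58.96.0/21, 149.58.104.0/21


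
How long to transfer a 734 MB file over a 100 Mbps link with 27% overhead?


Effective throughput = 100 * (1 - 27/100) = 73 Mbps
File size in Mb = 734 * 8 = 5872 Mb
Time = 5872 / 73
Time = 80.4384 seconds


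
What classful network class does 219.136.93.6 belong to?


First octet: 219
Binary: 11011011
110xxxxx -> Class C (192-223)
Class C, default mask 255.255.255.0 (/24)


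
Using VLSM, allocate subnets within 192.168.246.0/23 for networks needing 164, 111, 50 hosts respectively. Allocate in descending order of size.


164 hosts -> /24 (254 usable): 192.168.246.0/24
111 hosts -> /25 (126 usable): 192.168.247.0/25
50 hosts -> /26 (62 usable): 192.168.247.128/26
Allocation: 192.168.246.0/24 (164 hosts, 254 usable); 192.168.247.0/25 (111 hosts, 126 usable); 192.168.247.128/26 (50 hosts, 62 usable)


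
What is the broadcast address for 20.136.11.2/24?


Network: 20.136.11.0/24
Host bits = 8
Set all host bits to 1:
Broadcast: 20.136.11.255


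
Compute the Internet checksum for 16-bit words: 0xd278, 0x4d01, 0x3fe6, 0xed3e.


Sum all words (with carry folding):
+ 0xd278 = 0xd278
+ 0x4d01 = 0x1f7a
+ 0x3fe6 = 0x5f60
+ 0xed3e = 0x4c9f
One's complement: ~0x4c9f
Checksum = 0xb360


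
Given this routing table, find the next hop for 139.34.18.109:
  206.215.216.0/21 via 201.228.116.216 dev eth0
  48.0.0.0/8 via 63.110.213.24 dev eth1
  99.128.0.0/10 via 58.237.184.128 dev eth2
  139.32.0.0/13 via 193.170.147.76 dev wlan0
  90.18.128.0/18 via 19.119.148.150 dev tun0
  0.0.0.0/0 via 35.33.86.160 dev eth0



Longest prefix match for 139.34.18.109:
  /21 206.215.216.0: no
  /8 48.0.0.0: no
  /10 99.128.0.0: no
  /13 139.32.0.0: MATCH
  /18 90.18.128.0: no
  /0 0.0.0.0: MATCH
Selected: next-hop 193.170.147.76 via wlan0 (matched /13)


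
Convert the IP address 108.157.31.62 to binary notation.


108 = 01101100
157 = 10011101
31 = 00011111
62 = 00111110
Binary: 01101100.10011101.00011111.00111110


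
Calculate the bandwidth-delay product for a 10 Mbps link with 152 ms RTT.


BDP = bandwidth * RTT
= 10 Mbps * 152 ms
= 10 * 1e6 * 152 / 1000 bits
= 1520000 bits
= 190000 bytes
= 185.5469 KB
BDP = 1520000 bits (190000 bytes)


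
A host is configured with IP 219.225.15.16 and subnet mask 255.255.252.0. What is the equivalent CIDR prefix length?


Binary: 11111111.11111111.11111100.00000000
Count leading 1s
Prefix: /22


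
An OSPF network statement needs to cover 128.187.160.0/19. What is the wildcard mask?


Subnet mask: 255.255.224.0
Wildcard = 255.255.255.255 - subnet mask
255 - 255 = 0
255 - 255 = 0
255 - 224 = 31
255 - 0 = 255
Wildcard: 0.0.31.255


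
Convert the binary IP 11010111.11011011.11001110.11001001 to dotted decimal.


11010111 = 215
11011011 = 219
11001110 = 206
11001001 = 201
IP: 215.219.206.201


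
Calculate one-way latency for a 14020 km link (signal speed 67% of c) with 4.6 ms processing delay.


Speed = 0.67 * 3e5 km/s = 201000 km/s
Propagation delay = 14020 / 201000 = 0.0698 s = 69.7512 ms
Processing delay = 4.6 ms
Total one-way latency = 74.3512 ms


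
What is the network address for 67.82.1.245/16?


IP:   01000011.01010010.00000001.11110101
Mask: 11111111.11111111.00000000.00000000
AND operation:
Net:  01000011.01010010.00000000.00000000
Network: 67.82.0.0/16


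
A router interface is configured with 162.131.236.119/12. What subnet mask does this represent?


/12 means 12 network bits, 20 host bits
Binary: 11111111111100000000000000000000
Mask: 255.240.0.0


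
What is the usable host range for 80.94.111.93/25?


Network: 80.94.111.0
Broadcast: 80.94.111.127
First usable = network + 1
Last usable = broadcast - 1
Range: 80.94.111.1 to 80.94.111.126


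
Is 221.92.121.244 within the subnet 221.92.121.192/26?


Subnet network: 221.92.121.192
Test IP AND mask: 221.92.121.192
Yes, 221.92.121.244 is in 221.92.121.192/26


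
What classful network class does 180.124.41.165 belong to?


First octet: 180
Binary: 10110100
10xxxxxx -> Class B (128-191)
Class B, default mask 255.255.0.0 (/16)


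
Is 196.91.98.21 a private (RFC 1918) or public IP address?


RFC 1918 private ranges:
  10.0.0.0/8 (10.0.0.0 - 10.255.255.255)
  172.16.0.0/12 (172.16.0.0 - 172.31.255.255)
  192.168.0.0/16 (192.168.0.0 - 192.168.255.255)
Public (not in any RFC 1918 range)


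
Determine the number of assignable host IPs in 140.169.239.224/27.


Host bits = 32 - 27 = 5
Total addresses = 2^5 = 32
Usable = total - 2 (network and broadcast)
Usable hosts: 30


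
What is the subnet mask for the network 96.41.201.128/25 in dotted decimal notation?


/25 means 25 network bits, 7 host bits
Binary: 11111111111111111111111110000000
Mask: 255.255.255.128


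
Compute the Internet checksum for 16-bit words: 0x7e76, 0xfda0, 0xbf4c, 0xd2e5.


Sum all words (with carry folding):
+ 0x7e76 = 0x7e76
+ 0xfda0 = 0x7c17
+ 0xbf4c = 0x3b64
+ 0xd2e5 = 0x0e4a
One's complement: ~0x0e4a
Checksum = 0xf1b5


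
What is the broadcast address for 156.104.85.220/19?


Network: 156.104.64.0/19
Host bits = 13
Set all host bits to 1:
Broadcast: 156.104.95.255


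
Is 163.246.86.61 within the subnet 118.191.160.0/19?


Subnet network: 118.191.160.0
Test IP AND mask: 163.246.64.0
No, 163.246.86.61 is not in 118.191.160.0/19


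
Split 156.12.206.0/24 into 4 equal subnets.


New prefix = 24 + 2 = 26
Each subnet has 64 addresses
  156.12.206.0/26
  156.12.206.64/26
  156.12.206.128/26
  156.12.206.192/26
Subnets: 156.12.206.0/26, 156.12.206.64/26, 156.12.206.128/26, 156.12.206.192/26


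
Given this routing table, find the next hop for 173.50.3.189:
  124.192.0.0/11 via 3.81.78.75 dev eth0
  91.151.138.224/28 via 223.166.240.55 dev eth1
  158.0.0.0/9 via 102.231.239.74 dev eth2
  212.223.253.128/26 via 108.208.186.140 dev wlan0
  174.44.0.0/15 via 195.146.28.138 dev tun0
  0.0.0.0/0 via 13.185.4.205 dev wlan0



Longest prefix match for 173.50.3.189:
  /11 124.192.0.0: no
  /28 91.151.138.224: no
  /9 158.0.0.0: no
  /26 212.223.253.128: no
  /15 174.44.0.0: no
  /0 0.0.0.0: MATCH
Selected: next-hop 13.185.4.205 via wlan0 (matched /0)


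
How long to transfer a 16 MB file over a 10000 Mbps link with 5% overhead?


Effective throughput = 10000 * (1 - 5/100) = 9500 Mbps
File size in Mb = 16 * 8 = 128 Mb
Time = 128 / 9500
Time = 0.0135 seconds


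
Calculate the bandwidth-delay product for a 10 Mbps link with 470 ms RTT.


BDP = bandwidth * RTT
= 10 Mbps * 470 ms
= 10 * 1e6 * 470 / 1000 bits
= 4700000 bits
= 587500 bytes
= 573.7305 KB
BDP = 4700000 bits (587500 bytes)


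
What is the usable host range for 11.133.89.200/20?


Network: 11.133.80.0
Broadcast: 11.133.95.255
First usable = network + 1
Last usable = broadcast - 1
Range: 11.133.80.1 to 11.133.95.254


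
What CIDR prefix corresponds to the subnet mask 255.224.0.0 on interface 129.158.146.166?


Binary: 11111111.11100000.00000000.00000000
Count leading 1s
Prefix: /11


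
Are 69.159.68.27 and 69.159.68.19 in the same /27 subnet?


Mask: 255.255.255.224
69.159.68.27 AND mask = 69.159.68.0
69.159.68.19 AND mask = 69.159.68.0
Yes, same subnet (69.159.68.0)


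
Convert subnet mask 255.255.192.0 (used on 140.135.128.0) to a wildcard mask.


Subnet mask: 255.255.192.0
Wildcard = 255.255.255.255 - subnet mask
255 - 255 = 0
255 - 255 = 0
255 - 192 = 63
255 - 0 = 255
Wildcard: 0.0.63.255


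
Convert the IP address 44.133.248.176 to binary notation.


44 = 00101100
133 = 10000101
248 = 11111000
176 = 10110000
Binary: 00101100.10000101.11111000.10110000


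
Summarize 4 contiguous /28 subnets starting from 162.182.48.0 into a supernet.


Original prefix: /28
Number of subnets: 4 = 2^2
New prefix = 28 - 2 = 26
Supernet: 162.182.48.0/26


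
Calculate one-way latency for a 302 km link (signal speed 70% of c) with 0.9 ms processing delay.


Speed = 0.7 * 3e5 km/s = 210000 km/s
Propagation delay = 302 / 210000 = 0.0014 s = 1.4381 ms
Processing delay = 0.9 ms
Total one-way latency = 2.3381 ms


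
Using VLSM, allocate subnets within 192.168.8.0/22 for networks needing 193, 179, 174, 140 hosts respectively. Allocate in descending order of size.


193 hosts -> /24 (254 usable): 192.168.8.0/24
179 hosts -> /24 (254 usable): 192.168.9.0/24
174 hosts -> /24 (254 usable): 192.168.10.0/24
140 hosts -> /24 (254 usable): 192.168.11.0/24
Allocation: 192.168.8.0/24 (193 hosts, 254 usable); 192.168.9.0/24 (179 hosts, 254 usable); 192.168.10.0/24 (174 hosts, 254 usable); 192.168.11.0/24 (140 hosts, 254 usable)


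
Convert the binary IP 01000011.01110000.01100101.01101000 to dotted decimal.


01000011 = 67
01110000 = 112
01100101 = 101
01101000 = 104
IP: 67.112.101.104


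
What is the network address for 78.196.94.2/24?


IP:   01001110.11000100.01011110.00000010
Mask: 11111111.11111111.11111111.00000000
AND operation:
Net:  01001110.11000100.01011110.00000000
Network: 78.196.94.0/24


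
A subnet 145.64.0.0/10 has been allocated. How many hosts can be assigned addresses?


Host bits = 32 - 10 = 22
Total addresses = 2^22 = 4194304
Usable = total - 2 (network and broadcast)
Usable hosts: 4194302


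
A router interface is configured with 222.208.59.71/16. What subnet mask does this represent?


/16 means 16 network bits, 16 host bits
Binary: 11111111111111110000000000000000
Mask: 255.255.0.0


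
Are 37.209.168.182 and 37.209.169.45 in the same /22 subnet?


Mask: 255.255.252.0
37.209.168.182 AND mask = 37.209.168.0
37.209.169.45 AND mask = 37.209.168.0
Yes, same subnet (37.209.168.0)


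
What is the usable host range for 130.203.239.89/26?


Network: 130.203.239.64
Broadcast: 130.203.239.127
First usable = network + 1
Last usable = broadcast - 1
Range: 130.203.239.65 to 130.203.239.126


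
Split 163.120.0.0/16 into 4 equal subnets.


New prefix = 16 + 2 = 18
Each subnet has 16384 addresses
  163.120.0.0/18
  163.120.64.0/18
  163.120.128.0/18
  163.120.192.0/18
Subnets: 163.120.0.0/18, 163.120.64.0/18, 163.120.128.0/18, 163.120.192.0/18


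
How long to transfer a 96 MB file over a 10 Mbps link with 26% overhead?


Effective throughput = 10 * (1 - 26/100) = 7.4 Mbps
File size in Mb = 96 * 8 = 768 Mb
Time = 768 / 7.4
Time = 103.7838 seconds


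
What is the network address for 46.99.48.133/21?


IP:   00101110.01100011.00110000.10000101
Mask: 11111111.11111111.11111000.00000000
AND operation:
Net:  00101110.01100011.00110000.00000000
Network: 46.99.48.0/21


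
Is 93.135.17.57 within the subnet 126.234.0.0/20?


Subnet network: 126.234.0.0
Test IP AND mask: 93.135.16.0
No, 93.135.17.57 is not in 126.234.0.0/20


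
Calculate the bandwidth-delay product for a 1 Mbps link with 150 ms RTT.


BDP = bandwidth * RTT
= 1 Mbps * 150 ms
= 1 * 1e6 * 150 / 1000 bits
= 150000 bits
= 18750 bytes
= 18.3105 KB
BDP = 150000 bits (18750 bytes)


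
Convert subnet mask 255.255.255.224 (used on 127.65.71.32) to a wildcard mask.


Subnet mask: 255.255.255.224
Wildcard = 255.255.255.255 - subnet mask
255 - 255 = 0
255 - 255 = 0
255 - 255 = 0
255 - 224 = 31
Wildcard: 0.0.0.31


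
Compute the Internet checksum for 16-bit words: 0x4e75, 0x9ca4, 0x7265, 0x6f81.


Sum all words (with carry folding):
+ 0x4e75 = 0x4e75
+ 0x9ca4 = 0xeb19
+ 0x7265 = 0x5d7f
+ 0x6f81 = 0xcd00
One's complement: ~0xcd00
Checksum = 0x32ff


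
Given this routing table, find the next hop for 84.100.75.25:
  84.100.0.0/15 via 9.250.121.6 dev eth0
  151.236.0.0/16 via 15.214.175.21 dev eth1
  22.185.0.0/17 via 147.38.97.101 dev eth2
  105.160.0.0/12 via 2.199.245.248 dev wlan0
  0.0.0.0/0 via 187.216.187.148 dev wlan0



Longest prefix match for 84.100.75.25:
  /15 84.100.0.0: MATCH
  /16 151.236.0.0: no
  /17 22.185.0.0: no
  /12 105.160.0.0: no
  /0 0.0.0.0: MATCH
Selected: next-hop 9.250.121.6 via eth0 (matched /15)


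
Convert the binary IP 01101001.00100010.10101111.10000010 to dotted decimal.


01101001 = 105
00100010 = 34
10101111 = 175
10000010 = 130
IP: 105.34.175.130


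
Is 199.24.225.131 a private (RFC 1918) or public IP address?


RFC 1918 private ranges:
  10.0.0.0/8 (10.0.0.0 - 10.255.255.255)
  172.16.0.0/12 (172.16.0.0 - 172.31.255.255)
  192.168.0.0/16 (192.168.0.0 - 192.168.255.255)
Public (not in any RFC 1918 range)


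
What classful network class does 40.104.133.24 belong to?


First octet: 40
Binary: 00101000
0xxxxxxx -> Class A (1-126)
Class A, default mask 255.0.0.0 (/8)


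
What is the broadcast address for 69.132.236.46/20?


Network: 69.132.224.0/20
Host bits = 12
Set all host bits to 1:
Broadcast: 69.132.239.255


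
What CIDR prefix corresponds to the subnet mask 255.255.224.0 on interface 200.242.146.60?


Binary: 11111111.11111111.11100000.00000000
Count leading 1s
Prefix: /19


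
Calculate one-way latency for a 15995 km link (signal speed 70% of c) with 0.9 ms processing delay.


Speed = 0.7 * 3e5 km/s = 210000 km/s
Propagation delay = 15995 / 210000 = 0.0762 s = 76.1667 ms
Processing delay = 0.9 ms
Total one-way latency = 77.0667 ms


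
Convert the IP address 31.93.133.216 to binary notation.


31 = 00011111
93 = 01011101
133 = 10000101
216 = 11011000
Binary: 00011111.01011101.10000101.11011000


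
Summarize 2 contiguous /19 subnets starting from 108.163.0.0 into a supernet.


Original prefix: /19
Number of subnets: 2 = 2^1
New prefix = 19 - 1 = 18
Supernet: 108.163.0.0/18


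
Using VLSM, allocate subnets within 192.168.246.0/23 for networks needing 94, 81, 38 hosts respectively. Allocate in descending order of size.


94 hosts -> /25 (126 usable): 192.168.246.0/25
81 hosts -> /25 (126 usable): 192.168.246.128/25
38 hosts -> /26 (62 usable): 192.168.247.0/26
Allocation: 192.168.246.0/25 (94 hosts, 126 usable); 192.168.246.128/25 (81 hosts, 126 usable); 192.168.247.0/26 (38 hosts, 62 usable)


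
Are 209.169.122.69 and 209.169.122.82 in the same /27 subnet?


Mask: 255.255.255.224
209.169.122.69 AND mask = 209.169.122.64
209.169.122.82 AND mask = 209.169.122.64
Yes, same subnet (209.169.122.64)


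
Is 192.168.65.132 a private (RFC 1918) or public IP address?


RFC 1918 private ranges:
  10.0.0.0/8 (10.0.0.0 - 10.255.255.255)
  172.16.0.0/12 (172.16.0.0 - 172.31.255.255)
  192.168.0.0/16 (192.168.0.0 - 192.168.255.255)
Private (in 192.168.0.0/16)


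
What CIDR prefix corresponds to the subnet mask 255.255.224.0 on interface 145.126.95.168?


Binary: 11111111.11111111.11100000.00000000
Count leading 1s
Prefix: /19


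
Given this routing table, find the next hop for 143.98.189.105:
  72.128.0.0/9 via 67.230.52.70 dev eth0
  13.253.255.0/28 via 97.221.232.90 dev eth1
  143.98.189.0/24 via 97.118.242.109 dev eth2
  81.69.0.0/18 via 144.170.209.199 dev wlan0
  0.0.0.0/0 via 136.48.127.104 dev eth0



Longest prefix match for 143.98.189.105:
  /9 72.128.0.0: no
  /28 13.253.255.0: no
  /24 143.98.189.0: MATCH
  /18 81.69.0.0: no
  /0 0.0.0.0: MATCH
Selected: next-hop 97.118.242.109 via eth2 (matched /24)


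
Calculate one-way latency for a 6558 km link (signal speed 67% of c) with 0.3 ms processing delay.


Speed = 0.67 * 3e5 km/s = 201000 km/s
Propagation delay = 6558 / 201000 = 0.0326 s = 32.6269 ms
Processing delay = 0.3 ms
Total one-way latency = 32.9269 ms


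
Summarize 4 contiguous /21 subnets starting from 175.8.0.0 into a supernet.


Original prefix: /21
Number of subnets: 4 = 2^2
New prefix = 21 - 2 = 19
Supernet: 175.8.0.0/19


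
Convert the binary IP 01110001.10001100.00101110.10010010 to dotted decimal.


01110001 = 113
10001100 = 140
00101110 = 46
10010010 = 146
IP: 113.140.46.146


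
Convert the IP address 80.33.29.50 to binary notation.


80 = 01010000
33 = 00100001
29 = 00011101
50 = 00110010
Binary: 01010000.00100001.00011101.00110010


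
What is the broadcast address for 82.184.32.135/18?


Network: 82.184.0.0/18
Host bits = 14
Set all host bits to 1:
Broadcast: 82.184.63.255


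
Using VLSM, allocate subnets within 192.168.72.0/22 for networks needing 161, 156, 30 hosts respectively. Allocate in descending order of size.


161 hosts -> /24 (254 usable): 192.168.72.0/24
156 hosts -> /24 (254 usable): 192.168.73.0/24
30 hosts -> /27 (30 usable): 192.168.74.0/27
Allocation: 192.168.72.0/24 (161 hosts, 254 usable); 192.168.73.0/24 (156 hosts, 254 usable); 192.168.74.0/27 (30 hosts, 30 usable)


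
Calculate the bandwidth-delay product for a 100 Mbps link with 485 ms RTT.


BDP = bandwidth * RTT
= 100 Mbps * 485 ms
= 100 * 1e6 * 485 / 1000 bits
= 48500000 bits
= 6062500 bytes
= 5920.4102 KB
BDP = 48500000 bits (6062500 bytes)


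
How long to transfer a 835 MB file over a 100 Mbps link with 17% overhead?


Effective throughput = 100 * (1 - 17/100) = 83 Mbps
File size in Mb = 835 * 8 = 6680 Mb
Time = 6680 / 83
Time = 80.4819 seconds


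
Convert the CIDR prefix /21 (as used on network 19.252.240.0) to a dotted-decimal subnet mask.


/21 means 21 network bits, 11 host bits
Binary: 11111111111111111111100000000000
Mask: 255.255.248.0


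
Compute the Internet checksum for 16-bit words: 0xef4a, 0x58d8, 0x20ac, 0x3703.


Sum all words (with carry folding):
+ 0xef4a = 0xef4a
+ 0x58d8 = 0x4823
+ 0x20ac = 0x68cf
+ 0x3703 = 0x9fd2
One's complement: ~0x9fd2
Checksum = 0x602d


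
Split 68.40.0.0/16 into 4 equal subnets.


New prefix = 16 + 2 = 18
Each subnet has 16384 addresses
  68.40.0.0/18
  68.40.64.0/18
  68.40.128.0/18
  68.40.192.0/18
Subnets: 68.40.0.0/18, 68.40.64.0/18, 68.40.128.0/18, 68.40.192.0/18


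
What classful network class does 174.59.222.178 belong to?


First octet: 174
Binary: 10101110
10xxxxxx -> Class B (128-191)
Class B, default mask 255.255.0.0 (/16)


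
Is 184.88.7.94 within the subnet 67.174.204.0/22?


Subnet network: 67.174.204.0
Test IP AND mask: 184.88.4.0
No, 184.88.7.94 is not in 67.174.204.0/22


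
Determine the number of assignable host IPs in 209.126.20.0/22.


Host bits = 32 - 22 = 10
Total addresses = 2^10 = 1024
Usable = total - 2 (network and broadcast)
Usable hosts: 1022


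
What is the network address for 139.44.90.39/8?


IP:   10001011.00101100.01011010.00100111
Mask: 11111111.00000000.00000000.00000000
AND operation:
Net:  10001011.00000000.00000000.00000000
Network: 139.0.0.0/8


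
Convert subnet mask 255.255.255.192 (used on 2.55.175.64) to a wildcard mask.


Subnet mask: 255.255.255.192
Wildcard = 255.255.255.255 - subnet mask
255 - 255 = 0
255 - 255 = 0
255 - 255 = 0
255 - 192 = 63
Wildcard: 0.0.0.63


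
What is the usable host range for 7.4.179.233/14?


Network: 7.4.0.0
Broadcast: 7.7.255.255
First usable = network + 1
Last usable = broadcast - 1
Range: 7.4.0.1 to 7.7.255.254


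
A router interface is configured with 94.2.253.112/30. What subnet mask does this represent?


/30 means 30 network bits, 2 host bits
Binary: 11111111111111111111111111111100
Mask: 255.255.255.252


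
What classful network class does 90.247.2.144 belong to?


First octet: 90
Binary: 01011010
0xxxxxxx -> Class A (1-126)
Class A, default mask 255.0.0.0 (/8)


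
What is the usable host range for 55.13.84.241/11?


Network: 55.0.0.0
Broadcast: 55.31.255.255
First usable = network + 1
Last usable = broadcast - 1
Range: 55.0.0.1 to 55.31.255.254


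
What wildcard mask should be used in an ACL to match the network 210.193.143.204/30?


Subnet mask: 255.255.255.252
Wildcard = 255.255.255.255 - subnet mask
255 - 255 = 0
255 - 255 = 0
255 - 255 = 0
255 - 252 = 3
Wildcard: 0.0.0.3


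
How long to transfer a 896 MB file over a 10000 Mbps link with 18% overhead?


Effective throughput = 10000 * (1 - 18/100) = 8200 Mbps
File size in Mb = 896 * 8 = 7168 Mb
Time = 7168 / 8200
Time = 0.8741 seconds


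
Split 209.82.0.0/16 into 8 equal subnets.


New prefix = 16 + 3 = 19
Each subnet has 8192 addresses
  209.82.0.0/19
  209.82.32.0/19
  209.82.64.0/19
  209.82.96.0/19
  209.82.128.0/19
  209.82.160.0/19
  209.82.192.0/19
  209.82.224.0/19
Subnets: 209.82.0.0/19, 209.82.32.0/19, 209.82.64.0/19, 209.82.96.0/19, 209.82.128.0/19, 209.82.160.0/19, 209.82.192.0/19, 209.82.224.0/19


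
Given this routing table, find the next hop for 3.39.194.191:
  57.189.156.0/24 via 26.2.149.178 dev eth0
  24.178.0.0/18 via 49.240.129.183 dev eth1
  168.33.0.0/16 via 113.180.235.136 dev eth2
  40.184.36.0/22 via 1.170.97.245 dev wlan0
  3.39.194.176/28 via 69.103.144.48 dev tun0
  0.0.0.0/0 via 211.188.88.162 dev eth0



Longest prefix match for 3.39.194.191:
  /24 57.189.156.0: no
  /18 24.178.0.0: no
  /16 168.33.0.0: no
  /22 40.184.36.0: no
  /28 3.39.194.176: MATCH
  /0 0.0.0.0: MATCH
Selected: next-hop 69.103.144.48 via tun0 (matched /28)


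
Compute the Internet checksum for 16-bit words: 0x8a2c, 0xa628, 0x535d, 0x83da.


Sum all words (with carry folding):
+ 0x8a2c = 0x8a2c
+ 0xa628 = 0x3055
+ 0x535d = 0x83b2
+ 0x83da = 0x078d
One's complement: ~0x078d
Checksum = 0xf872


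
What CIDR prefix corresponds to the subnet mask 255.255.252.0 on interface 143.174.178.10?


Binary: 11111111.11111111.11111100.00000000
Count leading 1s
Prefix: /22


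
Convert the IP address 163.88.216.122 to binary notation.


163 = 10100011
88 = 01011000
216 = 11011000
122 = 01111010
Binary: 10100011.01011000.11011000.01111010


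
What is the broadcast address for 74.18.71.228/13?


Network: 74.16.0.0/13
Host bits = 19
Set all host bits to 1:
Broadcast: 74.23.255.255


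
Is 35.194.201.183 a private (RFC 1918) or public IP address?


RFC 1918 private ranges:
  10.0.0.0/8 (10.0.0.0 - 10.255.255.255)
  172.16.0.0/12 (172.16.0.0 - 172.31.255.255)
  192.168.0.0/16 (192.168.0.0 - 192.168.255.255)
Public (not in any RFC 1918 range)


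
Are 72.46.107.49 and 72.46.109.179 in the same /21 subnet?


Mask: 255.255.248.0
72.46.107.49 AND mask = 72.46.104.0
72.46.109.179 AND mask = 72.46.104.0
Yes, same subnet (72.46.104.0)


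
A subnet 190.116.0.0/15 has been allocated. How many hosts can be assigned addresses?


Host bits = 32 - 15 = 17
Total addresses = 2^17 = 131072
Usable = total - 2 (network and broadcast)
Usable hosts: 131070


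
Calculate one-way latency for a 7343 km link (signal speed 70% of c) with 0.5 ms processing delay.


Speed = 0.7 * 3e5 km/s = 210000 km/s
Propagation delay = 7343 / 210000 = 0.035 s = 34.9667 ms
Processing delay = 0.5 ms
Total one-way latency = 35.4667 ms
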